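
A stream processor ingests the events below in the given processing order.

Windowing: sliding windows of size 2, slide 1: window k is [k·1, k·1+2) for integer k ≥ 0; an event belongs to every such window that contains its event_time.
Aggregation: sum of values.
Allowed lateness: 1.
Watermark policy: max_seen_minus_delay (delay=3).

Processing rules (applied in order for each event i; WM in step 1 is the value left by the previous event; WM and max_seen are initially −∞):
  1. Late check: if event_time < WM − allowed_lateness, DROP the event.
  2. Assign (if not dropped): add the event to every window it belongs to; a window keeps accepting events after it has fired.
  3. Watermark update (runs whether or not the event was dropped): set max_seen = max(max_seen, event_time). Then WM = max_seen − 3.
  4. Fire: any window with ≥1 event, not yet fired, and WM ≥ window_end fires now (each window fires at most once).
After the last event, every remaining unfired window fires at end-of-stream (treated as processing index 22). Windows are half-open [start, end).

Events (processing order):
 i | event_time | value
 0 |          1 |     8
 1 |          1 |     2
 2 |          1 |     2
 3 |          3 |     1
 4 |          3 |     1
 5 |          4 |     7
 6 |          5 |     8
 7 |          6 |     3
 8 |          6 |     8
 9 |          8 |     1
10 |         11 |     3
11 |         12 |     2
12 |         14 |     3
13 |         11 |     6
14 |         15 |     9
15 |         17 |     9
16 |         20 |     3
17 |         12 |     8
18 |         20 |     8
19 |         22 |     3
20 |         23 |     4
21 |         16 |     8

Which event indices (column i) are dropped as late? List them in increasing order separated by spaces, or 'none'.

17 21

i=0 t=1 v=8: → [1,3),[0,2); WM=-2
i=1 t=1 v=2: → [1,3),[0,2); WM=-2
i=2 t=1 v=2: → [1,3),[0,2); WM=-2
i=3 t=3 v=1: → [3,5),[2,4); WM=0
i=4 t=3 v=1: → [3,5),[2,4); WM=0
i=5 t=4 v=7: → [4,6),[3,5); WM=1
i=6 t=5 v=8: → [5,7),[4,6); WM=2; [0,2) fires=12
i=7 t=6 v=3: → [6,8),[5,7); WM=3; [1,3) fires=12
i=8 t=6 v=8: → [6,8),[5,7); WM=3
i=9 t=8 v=1: → [8,10),[7,9); WM=5; [2,4) fires=2 [3,5) fires=9
i=10 t=11 v=3: → [11,13),[10,12); WM=8; [4,6) fires=15 [5,7) fires=19 [6,8) fires=11
i=11 t=12 v=2: → [12,14),[11,13); WM=9; [7,9) fires=1
i=12 t=14 v=3: → [14,16),[13,15); WM=11; [8,10) fires=1
i=13 t=11 v=6: → [11,13),[10,12); WM=11
i=14 t=15 v=9: → [15,17),[14,16); WM=12; [10,12) fires=9
i=15 t=17 v=9: → [17,19),[16,18); WM=14; [11,13) fires=11 [12,14) fires=2
i=16 t=20 v=3: → [20,22),[19,21); WM=17; [13,15) fires=3 [14,16) fires=12 [15,17) fires=9
i=17 t=12 v=8: DROP (t<17-1); WM=17
i=18 t=20 v=8: → [20,22),[19,21); WM=17
i=19 t=22 v=3: → [22,24),[21,23); WM=19; [16,18) fires=9 [17,19) fires=9
i=20 t=23 v=4: → [23,25),[22,24); WM=20
i=21 t=16 v=8: DROP (t<20-1); WM=20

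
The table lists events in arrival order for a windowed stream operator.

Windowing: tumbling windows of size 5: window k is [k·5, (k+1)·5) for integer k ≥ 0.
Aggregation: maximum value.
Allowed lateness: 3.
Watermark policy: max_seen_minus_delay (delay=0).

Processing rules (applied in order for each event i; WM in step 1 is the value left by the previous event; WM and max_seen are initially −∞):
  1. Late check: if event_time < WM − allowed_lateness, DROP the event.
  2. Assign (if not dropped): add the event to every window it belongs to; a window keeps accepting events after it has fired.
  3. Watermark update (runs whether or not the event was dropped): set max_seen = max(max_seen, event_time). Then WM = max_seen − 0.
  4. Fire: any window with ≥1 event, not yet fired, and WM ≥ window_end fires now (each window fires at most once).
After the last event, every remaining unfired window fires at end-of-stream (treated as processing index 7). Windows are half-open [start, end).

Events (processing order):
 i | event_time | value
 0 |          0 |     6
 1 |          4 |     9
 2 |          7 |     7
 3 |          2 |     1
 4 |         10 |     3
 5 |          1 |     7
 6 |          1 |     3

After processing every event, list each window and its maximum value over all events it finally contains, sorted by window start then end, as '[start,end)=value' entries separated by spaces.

i=0 t=0 v=6: → [0,5); WM=0
i=1 t=4 v=9: → [0,5); WM=4
i=2 t=7 v=7: → [5,10); WM=7; [0,5) fires=9
i=3 t=2 v=1: DROP (t<7-3); WM=7
i=4 t=10 v=3: → [10,15); WM=10; [5,10) fires=7
i=5 t=1 v=7: DROP (t<10-3); WM=10
i=6 t=1 v=3: DROP (t<10-3); WM=10

[0,5)=9 [5,10)=7 [10,15)=3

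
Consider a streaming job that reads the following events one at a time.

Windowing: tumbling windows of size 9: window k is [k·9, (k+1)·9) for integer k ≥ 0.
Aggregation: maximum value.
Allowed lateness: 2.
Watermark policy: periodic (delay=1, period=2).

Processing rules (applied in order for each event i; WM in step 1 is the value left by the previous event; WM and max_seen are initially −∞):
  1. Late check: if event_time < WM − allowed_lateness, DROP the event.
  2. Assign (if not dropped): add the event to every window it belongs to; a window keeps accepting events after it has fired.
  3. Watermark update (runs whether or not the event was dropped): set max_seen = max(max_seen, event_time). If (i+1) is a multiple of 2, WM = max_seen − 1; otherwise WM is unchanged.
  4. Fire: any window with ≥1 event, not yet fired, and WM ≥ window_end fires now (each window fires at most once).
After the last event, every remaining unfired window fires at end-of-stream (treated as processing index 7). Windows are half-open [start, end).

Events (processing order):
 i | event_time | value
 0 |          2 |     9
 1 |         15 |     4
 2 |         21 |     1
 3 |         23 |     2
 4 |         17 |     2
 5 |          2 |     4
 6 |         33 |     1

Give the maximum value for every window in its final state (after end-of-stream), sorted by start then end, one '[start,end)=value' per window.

[0,9)=9 [9,18)=4 [18,27)=2 [27,36)=1

i=0 t=2 v=9: → [0,9); WM=−∞
i=1 t=15 v=4: → [9,18); WM=14; [0,9) fires=9
i=2 t=21 v=1: → [18,27); WM=14
i=3 t=23 v=2: → [18,27); WM=22; [9,18) fires=4
i=4 t=17 v=2: DROP (t<22-2); WM=22
i=5 t=2 v=4: DROP (t<22-2); WM=22
i=6 t=33 v=1: → [27,36); WM=22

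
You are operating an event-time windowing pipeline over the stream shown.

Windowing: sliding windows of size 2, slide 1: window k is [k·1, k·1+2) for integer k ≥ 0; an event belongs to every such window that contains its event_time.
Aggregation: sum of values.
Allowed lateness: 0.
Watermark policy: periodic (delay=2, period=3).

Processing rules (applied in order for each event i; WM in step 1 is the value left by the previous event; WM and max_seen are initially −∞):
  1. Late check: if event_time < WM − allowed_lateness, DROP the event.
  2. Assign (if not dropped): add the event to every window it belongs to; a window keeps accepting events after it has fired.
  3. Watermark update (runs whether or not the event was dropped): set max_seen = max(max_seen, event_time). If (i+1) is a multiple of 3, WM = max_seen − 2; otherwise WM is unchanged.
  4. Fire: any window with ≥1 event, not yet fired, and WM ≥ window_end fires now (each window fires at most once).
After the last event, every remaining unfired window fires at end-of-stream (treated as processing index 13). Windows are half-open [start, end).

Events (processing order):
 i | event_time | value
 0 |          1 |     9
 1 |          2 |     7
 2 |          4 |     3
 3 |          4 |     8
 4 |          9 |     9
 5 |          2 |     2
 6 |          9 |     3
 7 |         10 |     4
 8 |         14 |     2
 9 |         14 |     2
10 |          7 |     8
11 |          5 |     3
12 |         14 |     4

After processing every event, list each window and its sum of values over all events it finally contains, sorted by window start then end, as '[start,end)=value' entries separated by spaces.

[0,2)=9 [1,3)=18 [2,4)=9 [3,5)=11 [4,6)=11 [8,10)=12 [9,11)=16 [10,12)=4 [13,15)=8 [14,16)=8

i=0 t=1 v=9: → [1,3),[0,2); WM=−∞
i=1 t=2 v=7: → [2,4),[1,3); WM=−∞
i=2 t=4 v=3: → [4,6),[3,5); WM=2; [0,2) fires=9
i=3 t=4 v=8: → [4,6),[3,5); WM=2
i=4 t=9 v=9: → [9,11),[8,10); WM=2
i=5 t=2 v=2: → [2,4),[1,3); WM=7; [1,3) fires=18 [2,4) fires=9 [3,5) fires=11 [4,6) fires=11
i=6 t=9 v=3: → [9,11),[8,10); WM=7
i=7 t=10 v=4: → [10,12),[9,11); WM=7
i=8 t=14 v=2: → [14,16),[13,15); WM=12; [8,10) fires=12 [9,11) fires=16 [10,12) fires=4
i=9 t=14 v=2: → [14,16),[13,15); WM=12
i=10 t=7 v=8: DROP (t<12-0); WM=12
i=11 t=5 v=3: DROP (t<12-0); WM=12
i=12 t=14 v=4: → [14,16),[13,15); WM=12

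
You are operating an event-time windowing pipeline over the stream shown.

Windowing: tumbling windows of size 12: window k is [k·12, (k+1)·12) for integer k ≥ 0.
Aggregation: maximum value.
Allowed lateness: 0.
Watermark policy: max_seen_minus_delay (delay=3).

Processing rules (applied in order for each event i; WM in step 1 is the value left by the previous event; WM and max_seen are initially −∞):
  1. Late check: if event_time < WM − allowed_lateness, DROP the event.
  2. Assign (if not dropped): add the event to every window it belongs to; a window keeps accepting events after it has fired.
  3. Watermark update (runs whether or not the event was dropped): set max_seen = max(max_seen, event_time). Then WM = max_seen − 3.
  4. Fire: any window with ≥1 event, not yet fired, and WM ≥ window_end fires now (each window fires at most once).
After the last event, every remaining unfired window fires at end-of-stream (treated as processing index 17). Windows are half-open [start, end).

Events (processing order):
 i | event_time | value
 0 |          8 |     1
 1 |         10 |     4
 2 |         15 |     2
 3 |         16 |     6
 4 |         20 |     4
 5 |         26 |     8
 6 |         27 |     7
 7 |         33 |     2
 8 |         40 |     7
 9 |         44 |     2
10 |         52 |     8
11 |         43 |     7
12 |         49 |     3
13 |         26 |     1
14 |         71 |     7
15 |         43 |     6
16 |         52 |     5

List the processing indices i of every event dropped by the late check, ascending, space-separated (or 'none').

i=0 t=8 v=1: → [0,12); WM=5
i=1 t=10 v=4: → [0,12); WM=7
i=2 t=15 v=2: → [12,24); WM=12; [0,12) fires=4
i=3 t=16 v=6: → [12,24); WM=13
i=4 t=20 v=4: → [12,24); WM=17
i=5 t=26 v=8: → [24,36); WM=23
i=6 t=27 v=7: → [24,36); WM=24; [12,24) fires=6
i=7 t=33 v=2: → [24,36); WM=30
i=8 t=40 v=7: → [36,48); WM=37; [24,36) fires=8
i=9 t=44 v=2: → [36,48); WM=41
i=10 t=52 v=8: → [48,60); WM=49; [36,48) fires=7
i=11 t=43 v=7: DROP (t<49-0); WM=49
i=12 t=49 v=3: → [48,60); WM=49
i=13 t=26 v=1: DROP (t<49-0); WM=49
i=14 t=71 v=7: → [60,72); WM=68; [48,60) fires=8
i=15 t=43 v=6: DROP (t<68-0); WM=68
i=16 t=52 v=5: DROP (t<68-0); WM=68

11 13 15 16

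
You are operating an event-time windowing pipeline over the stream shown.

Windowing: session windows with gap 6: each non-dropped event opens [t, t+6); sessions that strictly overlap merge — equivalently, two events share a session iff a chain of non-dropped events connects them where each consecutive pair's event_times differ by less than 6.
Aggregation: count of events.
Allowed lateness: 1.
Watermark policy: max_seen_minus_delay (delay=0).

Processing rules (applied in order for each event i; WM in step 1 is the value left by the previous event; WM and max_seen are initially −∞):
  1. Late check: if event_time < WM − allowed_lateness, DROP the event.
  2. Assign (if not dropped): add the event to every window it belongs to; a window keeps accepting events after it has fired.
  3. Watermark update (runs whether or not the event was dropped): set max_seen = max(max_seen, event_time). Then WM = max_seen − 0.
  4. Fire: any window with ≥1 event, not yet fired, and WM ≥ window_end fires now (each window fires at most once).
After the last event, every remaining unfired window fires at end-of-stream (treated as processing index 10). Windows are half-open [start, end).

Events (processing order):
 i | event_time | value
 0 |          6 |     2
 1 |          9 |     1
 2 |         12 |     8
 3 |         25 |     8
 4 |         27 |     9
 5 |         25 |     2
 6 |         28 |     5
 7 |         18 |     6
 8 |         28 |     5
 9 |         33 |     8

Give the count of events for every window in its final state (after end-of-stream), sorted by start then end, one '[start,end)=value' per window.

[6,18)=3 [25,39)=5

i=0 t=6 v=2: → [6,12); WM=6
i=1 t=9 v=1: → [6,15); WM=9
i=2 t=12 v=8: → [6,18); WM=12
i=3 t=25 v=8: → [25,31); WM=25
i=4 t=27 v=9: → [25,33); WM=27
i=5 t=25 v=2: DROP (t<27-1); WM=27
i=6 t=28 v=5: → [25,34); WM=28
i=7 t=18 v=6: DROP (t<28-1); WM=28
i=8 t=28 v=5: → [25,34); WM=28
i=9 t=33 v=8: → [25,39); WM=33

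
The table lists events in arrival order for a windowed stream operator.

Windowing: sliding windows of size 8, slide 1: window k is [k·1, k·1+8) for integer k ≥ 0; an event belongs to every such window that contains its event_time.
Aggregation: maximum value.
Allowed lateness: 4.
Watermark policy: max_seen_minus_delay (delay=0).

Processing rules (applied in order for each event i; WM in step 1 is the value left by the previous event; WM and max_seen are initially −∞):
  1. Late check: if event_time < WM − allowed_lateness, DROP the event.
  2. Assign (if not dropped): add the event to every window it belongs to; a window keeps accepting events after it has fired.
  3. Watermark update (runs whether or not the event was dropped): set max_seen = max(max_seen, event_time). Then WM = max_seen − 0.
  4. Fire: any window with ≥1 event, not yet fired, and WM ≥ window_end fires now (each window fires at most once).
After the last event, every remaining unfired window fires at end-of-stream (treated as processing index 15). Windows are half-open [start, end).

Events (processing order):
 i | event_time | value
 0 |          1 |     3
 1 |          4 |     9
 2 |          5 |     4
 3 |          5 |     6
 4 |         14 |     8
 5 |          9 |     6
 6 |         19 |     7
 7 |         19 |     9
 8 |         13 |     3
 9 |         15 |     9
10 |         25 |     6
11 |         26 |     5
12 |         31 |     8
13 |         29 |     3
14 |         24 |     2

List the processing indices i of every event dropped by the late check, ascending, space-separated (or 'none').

i=0 t=1 v=3: → [1,9),[0,8); WM=1
i=1 t=4 v=9: → [4,12),[3,11),[2,10),[1,9),[0,8); WM=4
i=2 t=5 v=4: → [5,13),[4,12),[3,11),[2,10),[1,9),[0,8); WM=5
i=3 t=5 v=6: → [5,13),[4,12),[3,11),[2,10),[1,9),[0,8); WM=5
i=4 t=14 v=8: → [14,22),[13,21),[12,20),[11,19),[10,18),[9,17),[8,16),[7,15); WM=14; [0,8) fires=9 [1,9) fires=9 [2,10) fires=9 [3,11) fires=9 [4,12) fires=9 [5,13) fires=6
i=5 t=9 v=6: DROP (t<14-4); WM=14
i=6 t=19 v=7: → [19,27),[18,26),[17,25),[16,24),[15,23),[14,22),[13,21),[12,20); WM=19; [7,15) fires=8 [8,16) fires=8 [9,17) fires=8 [10,18) fires=8 [11,19) fires=8
i=7 t=19 v=9: → [19,27),[18,26),[17,25),[16,24),[15,23),[14,22),[13,21),[12,20); WM=19
i=8 t=13 v=3: DROP (t<19-4); WM=19
i=9 t=15 v=9: → [15,23),[14,22),[13,21),[12,20),[11,19),[10,18),[9,17),[8,16); WM=19
i=10 t=25 v=6: → [25,33),[24,32),[23,31),[22,30),[21,29),[20,28),[19,27),[18,26); WM=25; [12,20) fires=9 [13,21) fires=9 [14,22) fires=9 [15,23) fires=9 [16,24) fires=9 [17,25) fires=9
i=11 t=26 v=5: → [26,34),[25,33),[24,32),[23,31),[22,30),[21,29),[20,28),[19,27); WM=26; [18,26) fires=9
i=12 t=31 v=8: → [31,39),[30,38),[29,37),[28,36),[27,35),[26,34),[25,33),[24,32); WM=31; [19,27) fires=9 [20,28) fires=6 [21,29) fires=6 [22,30) fires=6 [23,31) fires=6
i=13 t=29 v=3: → [29,37),[28,36),[27,35),[26,34),[25,33),[24,32),[23,31),[22,30); WM=31
i=14 t=24 v=2: DROP (t<31-4); WM=31

5 8 14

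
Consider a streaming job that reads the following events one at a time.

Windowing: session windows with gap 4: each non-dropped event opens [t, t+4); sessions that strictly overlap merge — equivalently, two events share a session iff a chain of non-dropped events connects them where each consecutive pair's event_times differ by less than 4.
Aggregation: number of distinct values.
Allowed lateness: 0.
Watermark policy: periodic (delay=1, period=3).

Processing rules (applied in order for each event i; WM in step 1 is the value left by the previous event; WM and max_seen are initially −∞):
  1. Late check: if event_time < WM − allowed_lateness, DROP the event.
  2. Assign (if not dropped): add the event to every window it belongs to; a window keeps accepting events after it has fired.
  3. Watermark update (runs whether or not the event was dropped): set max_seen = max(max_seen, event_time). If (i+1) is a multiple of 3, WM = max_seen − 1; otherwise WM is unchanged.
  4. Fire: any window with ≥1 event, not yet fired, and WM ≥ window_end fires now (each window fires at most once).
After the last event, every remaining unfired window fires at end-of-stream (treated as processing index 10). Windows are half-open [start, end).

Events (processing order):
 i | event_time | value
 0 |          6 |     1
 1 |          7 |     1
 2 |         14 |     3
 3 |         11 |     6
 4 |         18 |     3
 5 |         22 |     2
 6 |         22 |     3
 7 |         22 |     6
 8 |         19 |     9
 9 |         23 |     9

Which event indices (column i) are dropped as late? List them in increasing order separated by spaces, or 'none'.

3 8

i=0 t=6 v=1: → [6,10); WM=−∞
i=1 t=7 v=1: → [6,11); WM=−∞
i=2 t=14 v=3: → [14,18); WM=13
i=3 t=11 v=6: DROP (t<13-0); WM=13
i=4 t=18 v=3: → [18,22); WM=13
i=5 t=22 v=2: → [22,26); WM=21
i=6 t=22 v=3: → [22,26); WM=21
i=7 t=22 v=6: → [22,26); WM=21
i=8 t=19 v=9: DROP (t<21-0); WM=21
i=9 t=23 v=9: → [22,27); WM=21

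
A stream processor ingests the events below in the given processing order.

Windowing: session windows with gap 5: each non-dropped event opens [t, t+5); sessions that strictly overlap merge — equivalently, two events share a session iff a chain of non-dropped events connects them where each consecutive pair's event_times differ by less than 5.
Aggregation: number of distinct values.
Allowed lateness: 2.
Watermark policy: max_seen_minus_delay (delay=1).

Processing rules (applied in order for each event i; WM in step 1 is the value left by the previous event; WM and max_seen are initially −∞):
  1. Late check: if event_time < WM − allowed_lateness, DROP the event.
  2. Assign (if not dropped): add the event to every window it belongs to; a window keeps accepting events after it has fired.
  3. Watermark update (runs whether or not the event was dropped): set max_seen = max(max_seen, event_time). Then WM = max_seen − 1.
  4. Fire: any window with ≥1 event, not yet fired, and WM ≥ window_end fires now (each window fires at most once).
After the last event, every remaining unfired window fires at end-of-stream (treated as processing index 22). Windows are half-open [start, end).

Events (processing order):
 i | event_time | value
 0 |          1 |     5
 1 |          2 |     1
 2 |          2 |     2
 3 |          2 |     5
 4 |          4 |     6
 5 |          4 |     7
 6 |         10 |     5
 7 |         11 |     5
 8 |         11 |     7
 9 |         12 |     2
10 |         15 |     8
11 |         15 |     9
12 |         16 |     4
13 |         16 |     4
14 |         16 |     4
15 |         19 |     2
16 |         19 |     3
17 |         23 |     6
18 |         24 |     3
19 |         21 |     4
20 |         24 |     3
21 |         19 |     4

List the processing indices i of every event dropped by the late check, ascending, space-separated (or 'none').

21

i=0 t=1 v=5: → [1,6); WM=0
i=1 t=2 v=1: → [1,7); WM=1
i=2 t=2 v=2: → [1,7); WM=1
i=3 t=2 v=5: → [1,7); WM=1
i=4 t=4 v=6: → [1,9); WM=3
i=5 t=4 v=7: → [1,9); WM=3
i=6 t=10 v=5: → [10,15); WM=9
i=7 t=11 v=5: → [10,16); WM=10
i=8 t=11 v=7: → [10,16); WM=10
i=9 t=12 v=2: → [10,17); WM=11
i=10 t=15 v=8: → [10,20); WM=14
i=11 t=15 v=9: → [10,20); WM=14
i=12 t=16 v=4: → [10,21); WM=15
i=13 t=16 v=4: → [10,21); WM=15
i=14 t=16 v=4: → [10,21); WM=15
i=15 t=19 v=2: → [10,24); WM=18
i=16 t=19 v=3: → [10,24); WM=18
i=17 t=23 v=6: → [10,28); WM=22
i=18 t=24 v=3: → [10,29); WM=23
i=19 t=21 v=4: → [10,29); WM=23
i=20 t=24 v=3: → [10,29); WM=23
i=21 t=19 v=4: DROP (t<23-2); WM=23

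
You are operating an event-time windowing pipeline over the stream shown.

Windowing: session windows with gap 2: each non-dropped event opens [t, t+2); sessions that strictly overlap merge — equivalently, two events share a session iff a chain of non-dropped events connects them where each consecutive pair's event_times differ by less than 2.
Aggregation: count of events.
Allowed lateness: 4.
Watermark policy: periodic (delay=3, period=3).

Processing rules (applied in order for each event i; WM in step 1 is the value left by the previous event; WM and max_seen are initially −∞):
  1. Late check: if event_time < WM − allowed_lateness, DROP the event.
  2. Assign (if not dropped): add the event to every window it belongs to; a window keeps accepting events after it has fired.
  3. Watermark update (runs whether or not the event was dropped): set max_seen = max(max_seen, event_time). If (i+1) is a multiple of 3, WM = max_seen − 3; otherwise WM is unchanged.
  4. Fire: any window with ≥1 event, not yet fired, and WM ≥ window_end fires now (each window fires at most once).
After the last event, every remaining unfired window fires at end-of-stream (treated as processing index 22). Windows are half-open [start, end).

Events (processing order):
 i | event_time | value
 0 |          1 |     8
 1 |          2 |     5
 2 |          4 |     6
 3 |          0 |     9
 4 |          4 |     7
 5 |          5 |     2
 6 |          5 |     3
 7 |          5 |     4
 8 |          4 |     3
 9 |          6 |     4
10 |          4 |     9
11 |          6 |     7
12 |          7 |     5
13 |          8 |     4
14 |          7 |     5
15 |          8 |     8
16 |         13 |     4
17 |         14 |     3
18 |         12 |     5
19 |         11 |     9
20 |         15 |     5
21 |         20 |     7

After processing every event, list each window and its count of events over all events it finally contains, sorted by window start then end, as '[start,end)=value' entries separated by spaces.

i=0 t=1 v=8: → [1,3); WM=−∞
i=1 t=2 v=5: → [1,4); WM=−∞
i=2 t=4 v=6: → [4,6); WM=1
i=3 t=0 v=9: → [0,4); WM=1
i=4 t=4 v=7: → [4,6); WM=1
i=5 t=5 v=2: → [4,7); WM=2
i=6 t=5 v=3: → [4,7); WM=2
i=7 t=5 v=4: → [4,7); WM=2
i=8 t=4 v=3: → [4,7); WM=2
i=9 t=6 v=4: → [4,8); WM=2
i=10 t=4 v=9: → [4,8); WM=2
i=11 t=6 v=7: → [4,8); WM=3
i=12 t=7 v=5: → [4,9); WM=3
i=13 t=8 v=4: → [4,10); WM=3
i=14 t=7 v=5: → [4,10); WM=5
i=15 t=8 v=8: → [4,10); WM=5
i=16 t=13 v=4: → [13,15); WM=5
i=17 t=14 v=3: → [13,16); WM=11
i=18 t=12 v=5: → [12,16); WM=11
i=19 t=11 v=9: → [11,16); WM=11
i=20 t=15 v=5: → [11,17); WM=12
i=21 t=20 v=7: → [20,22); WM=12

[0,4)=3 [4,10)=13 [11,17)=5 [20,22)=1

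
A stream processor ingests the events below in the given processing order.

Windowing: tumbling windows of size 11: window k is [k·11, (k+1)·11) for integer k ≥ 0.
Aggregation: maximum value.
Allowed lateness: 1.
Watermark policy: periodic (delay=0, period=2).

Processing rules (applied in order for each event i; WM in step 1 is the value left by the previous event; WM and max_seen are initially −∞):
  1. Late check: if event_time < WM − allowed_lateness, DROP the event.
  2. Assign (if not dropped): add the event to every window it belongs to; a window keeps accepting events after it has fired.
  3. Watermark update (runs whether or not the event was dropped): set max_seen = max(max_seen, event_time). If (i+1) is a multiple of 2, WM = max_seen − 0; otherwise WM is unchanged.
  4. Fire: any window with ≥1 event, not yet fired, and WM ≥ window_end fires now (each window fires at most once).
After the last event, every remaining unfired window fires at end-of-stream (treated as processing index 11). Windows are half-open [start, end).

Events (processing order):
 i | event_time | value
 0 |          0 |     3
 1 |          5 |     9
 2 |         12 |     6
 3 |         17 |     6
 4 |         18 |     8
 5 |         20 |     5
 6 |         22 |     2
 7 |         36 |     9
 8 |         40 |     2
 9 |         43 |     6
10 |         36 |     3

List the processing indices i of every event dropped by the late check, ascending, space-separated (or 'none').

10

i=0 t=0 v=3: → [0,11); WM=−∞
i=1 t=5 v=9: → [0,11); WM=5
i=2 t=12 v=6: → [11,22); WM=5
i=3 t=17 v=6: → [11,22); WM=17; [0,11) fires=9
i=4 t=18 v=8: → [11,22); WM=17
i=5 t=20 v=5: → [11,22); WM=20
i=6 t=22 v=2: → [22,33); WM=20
i=7 t=36 v=9: → [33,44); WM=36; [11,22) fires=8 [22,33) fires=2
i=8 t=40 v=2: → [33,44); WM=36
i=9 t=43 v=6: → [33,44); WM=43
i=10 t=36 v=3: DROP (t<43-1); WM=43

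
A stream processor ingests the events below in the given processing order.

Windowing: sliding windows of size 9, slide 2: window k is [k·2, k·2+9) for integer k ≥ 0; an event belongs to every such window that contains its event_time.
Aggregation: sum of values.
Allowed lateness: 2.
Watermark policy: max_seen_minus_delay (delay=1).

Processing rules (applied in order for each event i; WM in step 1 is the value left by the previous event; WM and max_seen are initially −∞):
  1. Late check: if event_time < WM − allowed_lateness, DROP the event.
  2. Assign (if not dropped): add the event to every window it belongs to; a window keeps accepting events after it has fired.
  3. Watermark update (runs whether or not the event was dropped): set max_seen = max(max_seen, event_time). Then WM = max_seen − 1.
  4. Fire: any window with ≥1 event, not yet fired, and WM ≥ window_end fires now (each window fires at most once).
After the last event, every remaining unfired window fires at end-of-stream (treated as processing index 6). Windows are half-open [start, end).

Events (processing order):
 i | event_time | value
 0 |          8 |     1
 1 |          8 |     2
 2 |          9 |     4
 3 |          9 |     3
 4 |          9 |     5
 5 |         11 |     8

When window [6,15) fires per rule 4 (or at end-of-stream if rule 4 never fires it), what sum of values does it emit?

23

i=0 t=8 v=1: → [8,17),[6,15),[4,13),[2,11),[0,9); WM=7
i=1 t=8 v=2: → [8,17),[6,15),[4,13),[2,11),[0,9); WM=7
i=2 t=9 v=4: → [8,17),[6,15),[4,13),[2,11); WM=8
i=3 t=9 v=3: → [8,17),[6,15),[4,13),[2,11); WM=8
i=4 t=9 v=5: → [8,17),[6,15),[4,13),[2,11); WM=8
i=5 t=11 v=8: → [10,19),[8,17),[6,15),[4,13); WM=10; [0,9) fires=3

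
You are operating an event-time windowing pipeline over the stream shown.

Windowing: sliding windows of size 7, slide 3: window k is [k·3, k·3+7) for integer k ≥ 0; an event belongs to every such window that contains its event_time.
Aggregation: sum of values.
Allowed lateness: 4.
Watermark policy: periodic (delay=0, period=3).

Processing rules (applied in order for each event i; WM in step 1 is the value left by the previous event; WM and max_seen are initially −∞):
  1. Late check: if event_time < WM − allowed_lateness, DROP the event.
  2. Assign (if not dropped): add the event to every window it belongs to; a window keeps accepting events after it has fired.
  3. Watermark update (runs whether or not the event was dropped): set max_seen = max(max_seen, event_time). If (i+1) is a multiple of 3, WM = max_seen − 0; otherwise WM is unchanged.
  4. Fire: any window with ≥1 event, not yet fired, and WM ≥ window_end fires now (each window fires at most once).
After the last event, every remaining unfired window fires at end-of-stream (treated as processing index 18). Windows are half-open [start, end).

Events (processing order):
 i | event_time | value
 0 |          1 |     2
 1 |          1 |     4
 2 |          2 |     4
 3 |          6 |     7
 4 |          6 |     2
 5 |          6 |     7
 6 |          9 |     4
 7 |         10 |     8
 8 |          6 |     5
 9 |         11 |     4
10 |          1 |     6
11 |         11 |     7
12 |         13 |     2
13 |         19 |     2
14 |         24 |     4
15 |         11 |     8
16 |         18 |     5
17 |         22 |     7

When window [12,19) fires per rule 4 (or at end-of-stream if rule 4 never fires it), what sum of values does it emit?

2

i=0 t=1 v=2: → [0,7); WM=−∞
i=1 t=1 v=4: → [0,7); WM=−∞
i=2 t=2 v=4: → [0,7); WM=2
i=3 t=6 v=7: → [6,13),[3,10),[0,7); WM=2
i=4 t=6 v=2: → [6,13),[3,10),[0,7); WM=2
i=5 t=6 v=7: → [6,13),[3,10),[0,7); WM=6
i=6 t=9 v=4: → [9,16),[6,13),[3,10); WM=6
i=7 t=10 v=8: → [9,16),[6,13); WM=6
i=8 t=6 v=5: → [6,13),[3,10),[0,7); WM=10; [0,7) fires=31 [3,10) fires=25
i=9 t=11 v=4: → [9,16),[6,13); WM=10
i=10 t=1 v=6: DROP (t<10-4); WM=10
i=11 t=11 v=7: → [9,16),[6,13); WM=11
i=12 t=13 v=2: → [12,19),[9,16); WM=11
i=13 t=19 v=2: → [18,25),[15,22); WM=11
i=14 t=24 v=4: → [24,31),[21,28),[18,25); WM=24; [6,13) fires=44 [9,16) fires=25 [12,19) fires=2 [15,22) fires=2
i=15 t=11 v=8: DROP (t<24-4); WM=24
i=16 t=18 v=5: DROP (t<24-4); WM=24
i=17 t=22 v=7: → [21,28),[18,25); WM=24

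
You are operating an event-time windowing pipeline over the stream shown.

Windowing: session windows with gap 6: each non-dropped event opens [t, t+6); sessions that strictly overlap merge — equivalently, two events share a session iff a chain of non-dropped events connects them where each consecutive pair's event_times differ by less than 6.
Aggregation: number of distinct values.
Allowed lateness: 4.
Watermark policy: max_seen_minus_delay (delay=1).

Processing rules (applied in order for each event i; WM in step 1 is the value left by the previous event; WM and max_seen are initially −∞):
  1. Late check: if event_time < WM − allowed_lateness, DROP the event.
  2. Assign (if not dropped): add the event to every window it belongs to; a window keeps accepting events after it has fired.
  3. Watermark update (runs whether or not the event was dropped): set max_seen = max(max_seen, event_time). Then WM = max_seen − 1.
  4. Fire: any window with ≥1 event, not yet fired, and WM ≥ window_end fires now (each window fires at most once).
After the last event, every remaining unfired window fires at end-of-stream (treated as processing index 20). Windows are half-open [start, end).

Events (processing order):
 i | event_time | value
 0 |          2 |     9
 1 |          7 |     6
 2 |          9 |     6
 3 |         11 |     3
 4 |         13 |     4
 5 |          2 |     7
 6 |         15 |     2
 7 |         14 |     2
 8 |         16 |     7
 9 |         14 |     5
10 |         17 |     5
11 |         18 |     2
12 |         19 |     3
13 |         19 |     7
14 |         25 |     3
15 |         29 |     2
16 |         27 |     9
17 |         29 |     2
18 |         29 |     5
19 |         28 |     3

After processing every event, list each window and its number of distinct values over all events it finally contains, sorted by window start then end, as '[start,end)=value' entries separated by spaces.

[2,25)=7 [25,35)=4

i=0 t=2 v=9: → [2,8); WM=1
i=1 t=7 v=6: → [2,13); WM=6
i=2 t=9 v=6: → [2,15); WM=8
i=3 t=11 v=3: → [2,17); WM=10
i=4 t=13 v=4: → [2,19); WM=12
i=5 t=2 v=7: DROP (t<12-4); WM=12
i=6 t=15 v=2: → [2,21); WM=14
i=7 t=14 v=2: → [2,21); WM=14
i=8 t=16 v=7: → [2,22); WM=15
i=9 t=14 v=5: → [2,22); WM=15
i=10 t=17 v=5: → [2,23); WM=16
i=11 t=18 v=2: → [2,24); WM=17
i=12 t=19 v=3: → [2,25); WM=18
i=13 t=19 v=7: → [2,25); WM=18
i=14 t=25 v=3: → [25,31); WM=24
i=15 t=29 v=2: → [25,35); WM=28
i=16 t=27 v=9: → [25,35); WM=28
i=17 t=29 v=2: → [25,35); WM=28
i=18 t=29 v=5: → [25,35); WM=28
i=19 t=28 v=3: → [25,35); WM=28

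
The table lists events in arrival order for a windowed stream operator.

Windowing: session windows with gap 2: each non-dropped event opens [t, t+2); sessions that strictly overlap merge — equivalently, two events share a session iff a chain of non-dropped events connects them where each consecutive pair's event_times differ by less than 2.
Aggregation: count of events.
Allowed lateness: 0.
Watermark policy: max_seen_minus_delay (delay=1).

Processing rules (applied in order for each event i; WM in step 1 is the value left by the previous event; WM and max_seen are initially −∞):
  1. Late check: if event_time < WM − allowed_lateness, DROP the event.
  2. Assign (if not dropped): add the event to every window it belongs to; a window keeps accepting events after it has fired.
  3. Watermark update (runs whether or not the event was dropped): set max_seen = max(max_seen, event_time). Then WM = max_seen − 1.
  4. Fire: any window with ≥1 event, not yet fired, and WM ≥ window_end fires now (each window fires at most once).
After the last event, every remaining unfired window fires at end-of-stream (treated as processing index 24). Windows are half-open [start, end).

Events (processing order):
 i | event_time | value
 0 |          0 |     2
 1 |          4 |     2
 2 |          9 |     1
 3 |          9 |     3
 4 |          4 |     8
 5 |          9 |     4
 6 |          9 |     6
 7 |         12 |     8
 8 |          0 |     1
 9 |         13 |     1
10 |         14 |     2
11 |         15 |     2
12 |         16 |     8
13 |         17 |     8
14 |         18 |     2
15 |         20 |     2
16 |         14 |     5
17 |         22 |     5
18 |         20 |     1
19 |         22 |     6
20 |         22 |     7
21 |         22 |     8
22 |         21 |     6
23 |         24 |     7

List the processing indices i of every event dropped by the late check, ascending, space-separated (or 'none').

4 8 16 18

i=0 t=0 v=2: → [0,2); WM=-1
i=1 t=4 v=2: → [4,6); WM=3
i=2 t=9 v=1: → [9,11); WM=8
i=3 t=9 v=3: → [9,11); WM=8
i=4 t=4 v=8: DROP (t<8-0); WM=8
i=5 t=9 v=4: → [9,11); WM=8
i=6 t=9 v=6: → [9,11); WM=8
i=7 t=12 v=8: → [12,14); WM=11
i=8 t=0 v=1: DROP (t<11-0); WM=11
i=9 t=13 v=1: → [12,15); WM=12
i=10 t=14 v=2: → [12,16); WM=13
i=11 t=15 v=2: → [12,17); WM=14
i=12 t=16 v=8: → [12,18); WM=15
i=13 t=17 v=8: → [12,19); WM=16
i=14 t=18 v=2: → [12,20); WM=17
i=15 t=20 v=2: → [20,22); WM=19
i=16 t=14 v=5: DROP (t<19-0); WM=19
i=17 t=22 v=5: → [22,24); WM=21
i=18 t=20 v=1: DROP (t<21-0); WM=21
i=19 t=22 v=6: → [22,24); WM=21
i=20 t=22 v=7: → [22,24); WM=21
i=21 t=22 v=8: → [22,24); WM=21
i=22 t=21 v=6: → [20,24); WM=21
i=23 t=24 v=7: → [24,26); WM=23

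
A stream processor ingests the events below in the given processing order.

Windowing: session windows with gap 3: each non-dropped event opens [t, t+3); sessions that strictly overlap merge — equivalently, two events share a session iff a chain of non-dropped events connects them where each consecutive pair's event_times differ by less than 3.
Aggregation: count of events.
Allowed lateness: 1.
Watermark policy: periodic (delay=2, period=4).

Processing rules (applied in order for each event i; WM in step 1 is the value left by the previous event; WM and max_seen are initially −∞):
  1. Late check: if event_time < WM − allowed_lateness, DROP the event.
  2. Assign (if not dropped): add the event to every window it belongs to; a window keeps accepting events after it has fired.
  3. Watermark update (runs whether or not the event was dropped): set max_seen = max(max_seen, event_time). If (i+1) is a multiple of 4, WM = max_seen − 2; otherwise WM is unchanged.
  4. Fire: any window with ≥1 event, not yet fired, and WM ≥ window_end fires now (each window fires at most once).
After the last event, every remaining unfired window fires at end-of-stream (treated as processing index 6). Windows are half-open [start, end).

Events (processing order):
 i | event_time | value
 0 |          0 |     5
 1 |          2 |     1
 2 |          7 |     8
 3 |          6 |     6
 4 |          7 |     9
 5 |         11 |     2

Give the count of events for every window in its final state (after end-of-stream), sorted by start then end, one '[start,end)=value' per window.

i=0 t=0 v=5: → [0,3); WM=−∞
i=1 t=2 v=1: → [0,5); WM=−∞
i=2 t=7 v=8: → [7,10); WM=−∞
i=3 t=6 v=6: → [6,10); WM=5
i=4 t=7 v=9: → [6,10); WM=5
i=5 t=11 v=2: → [11,14); WM=5

[0,5)=2 [6,10)=3 [11,14)=1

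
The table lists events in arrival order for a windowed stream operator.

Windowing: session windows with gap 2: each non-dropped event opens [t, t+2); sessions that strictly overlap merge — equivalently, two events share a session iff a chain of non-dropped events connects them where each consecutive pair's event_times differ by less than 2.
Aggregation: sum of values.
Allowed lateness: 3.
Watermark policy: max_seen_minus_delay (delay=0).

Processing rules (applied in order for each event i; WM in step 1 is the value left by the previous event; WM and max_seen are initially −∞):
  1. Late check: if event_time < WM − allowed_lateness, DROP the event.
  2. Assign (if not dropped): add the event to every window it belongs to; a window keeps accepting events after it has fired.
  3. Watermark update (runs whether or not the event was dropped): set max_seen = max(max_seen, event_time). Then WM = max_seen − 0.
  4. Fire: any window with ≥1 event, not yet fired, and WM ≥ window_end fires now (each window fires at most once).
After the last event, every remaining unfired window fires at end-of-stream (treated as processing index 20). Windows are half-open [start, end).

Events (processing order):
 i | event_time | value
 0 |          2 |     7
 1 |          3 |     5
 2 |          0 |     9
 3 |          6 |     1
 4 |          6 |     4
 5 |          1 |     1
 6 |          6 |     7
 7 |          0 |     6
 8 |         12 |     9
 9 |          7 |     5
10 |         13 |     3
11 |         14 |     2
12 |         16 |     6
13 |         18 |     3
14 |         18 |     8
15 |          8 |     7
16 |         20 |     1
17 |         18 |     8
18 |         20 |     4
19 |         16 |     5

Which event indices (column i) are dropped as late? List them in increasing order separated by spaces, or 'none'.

5 7 9 15 19

i=0 t=2 v=7: → [2,4); WM=2
i=1 t=3 v=5: → [2,5); WM=3
i=2 t=0 v=9: → [0,2); WM=3
i=3 t=6 v=1: → [6,8); WM=6
i=4 t=6 v=4: → [6,8); WM=6
i=5 t=1 v=1: DROP (t<6-3); WM=6
i=6 t=6 v=7: → [6,8); WM=6
i=7 t=0 v=6: DROP (t<6-3); WM=6
i=8 t=12 v=9: → [12,14); WM=12
i=9 t=7 v=5: DROP (t<12-3); WM=12
i=10 t=13 v=3: → [12,15); WM=13
i=11 t=14 v=2: → [12,16); WM=14
i=12 t=16 v=6: → [16,18); WM=16
i=13 t=18 v=3: → [18,20); WM=18
i=14 t=18 v=8: → [18,20); WM=18
i=15 t=8 v=7: DROP (t<18-3); WM=18
i=16 t=20 v=1: → [20,22); WM=20
i=17 t=18 v=8: → [18,20); WM=20
i=18 t=20 v=4: → [20,22); WM=20
i=19 t=16 v=5: DROP (t<20-3); WM=20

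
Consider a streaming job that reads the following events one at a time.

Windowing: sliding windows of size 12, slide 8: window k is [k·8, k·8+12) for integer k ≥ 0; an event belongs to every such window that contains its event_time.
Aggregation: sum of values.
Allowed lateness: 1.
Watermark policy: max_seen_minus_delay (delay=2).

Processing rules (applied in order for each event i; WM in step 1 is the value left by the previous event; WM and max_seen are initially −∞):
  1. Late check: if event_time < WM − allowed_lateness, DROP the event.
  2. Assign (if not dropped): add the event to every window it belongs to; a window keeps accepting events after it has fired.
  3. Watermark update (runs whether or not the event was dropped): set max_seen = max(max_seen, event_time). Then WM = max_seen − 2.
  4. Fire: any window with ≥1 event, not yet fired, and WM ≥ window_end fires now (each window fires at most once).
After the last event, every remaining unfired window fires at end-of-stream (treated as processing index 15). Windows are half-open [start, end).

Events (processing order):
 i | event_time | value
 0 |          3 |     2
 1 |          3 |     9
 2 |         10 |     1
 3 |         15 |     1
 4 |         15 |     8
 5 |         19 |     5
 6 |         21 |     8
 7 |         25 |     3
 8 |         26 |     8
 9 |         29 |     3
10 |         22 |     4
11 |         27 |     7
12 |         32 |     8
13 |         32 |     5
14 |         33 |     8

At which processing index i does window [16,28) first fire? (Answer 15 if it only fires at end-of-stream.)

12

i=0 t=3 v=2: → [0,12); WM=1
i=1 t=3 v=9: → [0,12); WM=1
i=2 t=10 v=1: → [8,20),[0,12); WM=8
i=3 t=15 v=1: → [8,20); WM=13; [0,12) fires=12
i=4 t=15 v=8: → [8,20); WM=13
i=5 t=19 v=5: → [16,28),[8,20); WM=17
i=6 t=21 v=8: → [16,28); WM=19
i=7 t=25 v=3: → [24,36),[16,28); WM=23; [8,20) fires=15
i=8 t=26 v=8: → [24,36),[16,28); WM=24
i=9 t=29 v=3: → [24,36); WM=27
i=10 t=22 v=4: DROP (t<27-1); WM=27
i=11 t=27 v=7: → [24,36),[16,28); WM=27
i=12 t=32 v=8: → [32,44),[24,36); WM=30; [16,28) fires=31
i=13 t=32 v=5: → [32,44),[24,36); WM=30
i=14 t=33 v=8: → [32,44),[24,36); WM=31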